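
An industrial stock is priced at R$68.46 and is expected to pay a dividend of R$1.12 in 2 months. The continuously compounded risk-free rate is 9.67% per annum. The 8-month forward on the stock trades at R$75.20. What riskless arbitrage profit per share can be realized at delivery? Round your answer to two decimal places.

R$3.36 per share

PV(dividends) I = 1.12·e^(−0.0967·2/12) = 1.1021
Fair forward F* = (S − I)·e^(rT) = (68.46 − 1.1021)·e^0.064467 = 67.3579 × 1.066590 = 71.8433
Market R$75.20 > fair 71.8433: forward overpriced → cash-and-carry (borrow at r, buy the stock and collect the dividends, short the forward).
Profit at T = |F_mkt − F*| = |75.20 − 71.8433| = R$3.36 per share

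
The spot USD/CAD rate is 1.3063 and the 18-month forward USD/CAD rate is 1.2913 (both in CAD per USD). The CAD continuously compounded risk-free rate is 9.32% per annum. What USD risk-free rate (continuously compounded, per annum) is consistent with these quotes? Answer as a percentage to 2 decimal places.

10.09%

F = S·e^((r_CAD − r_USD)T) ⇒ r_USD = r_CAD − ln(F/S)/T
ln(1.2913/1.3063) = -0.011549; /(18/12) = -0.007699
r_USD = 0.0932 + 0.007699 = 0.100899
r_USD = 10.09%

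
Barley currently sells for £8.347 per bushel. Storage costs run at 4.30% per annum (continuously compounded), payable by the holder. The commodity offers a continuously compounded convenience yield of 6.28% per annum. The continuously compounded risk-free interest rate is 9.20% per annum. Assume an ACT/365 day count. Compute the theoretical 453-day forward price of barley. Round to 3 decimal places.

Net carry = r + u − y = 0.0920 + 0.0430 − 0.0628 = 0.0722
F = S·e^((r+u−y)T) = 8.347 · e^(0.0722 × 453/365) = 8.347 · e^0.089607
= 8.347 × 1.093744 = £9.129 per bushel

£9.129 per bushel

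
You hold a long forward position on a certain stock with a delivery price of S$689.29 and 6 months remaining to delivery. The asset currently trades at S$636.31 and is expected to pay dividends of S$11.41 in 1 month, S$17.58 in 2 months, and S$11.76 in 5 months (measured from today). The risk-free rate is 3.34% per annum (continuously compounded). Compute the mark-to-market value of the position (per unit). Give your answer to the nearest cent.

-S$82.02

PV(remaining dividends) I = 11.41·e^(−0.0334·1/12) + 17.58·e^(−0.0334·2/12) + 11.76·e^(−0.0334·5/12) = 40.4582
Current forward F = (S − I)·e^(rT) = (636.31 − 40.4582)·e^(0.0334·6/12) = 595.8518 × 1.016840 = 605.8859
Value (long) = (F − K)·e^(−rT) = (605.8859 − 689.29) × 0.983439 = -82.0228
Value = -S$82.02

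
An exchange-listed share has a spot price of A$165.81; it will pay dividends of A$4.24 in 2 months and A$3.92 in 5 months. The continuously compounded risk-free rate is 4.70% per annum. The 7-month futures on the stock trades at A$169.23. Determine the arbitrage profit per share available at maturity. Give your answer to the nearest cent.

A$7.09 per share

PV(dividends) I = 4.24·e^(−0.0470·2/12) + 3.92·e^(−0.0470·5/12) = 8.0509
Fair futures F* = (S − I)·e^(rT) = (165.81 − 8.0509)·e^0.027417 = 157.7591 × 1.027796 = 162.1442
Market A$169.23 > fair 162.1442: forward overpriced → cash-and-carry (borrow at r, buy the stock and collect the dividends, short the forward).
Profit at T = |F_mkt − F*| = |169.23 − 162.1442| = A$7.09 per share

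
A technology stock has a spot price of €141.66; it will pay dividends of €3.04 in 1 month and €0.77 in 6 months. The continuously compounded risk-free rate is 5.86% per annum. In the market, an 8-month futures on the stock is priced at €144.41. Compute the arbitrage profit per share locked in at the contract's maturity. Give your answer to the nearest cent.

PV(dividends) I = 3.04·e^(−0.0586·1/12) + 0.77·e^(−0.0586·6/12) = 3.7730
Fair futures F* = (S − I)·e^(rT) = (141.66 − 3.7730)·e^0.039067 = 137.8870 × 1.039840 = 143.3804
Market €144.41 > fair 143.3804: forward overpriced → cash-and-carry (borrow at r, buy the stock and collect the dividends, short the forward).
Profit at T = |F_mkt − F*| = |144.41 − 143.3804| = €1.03 per share

€1.03 per share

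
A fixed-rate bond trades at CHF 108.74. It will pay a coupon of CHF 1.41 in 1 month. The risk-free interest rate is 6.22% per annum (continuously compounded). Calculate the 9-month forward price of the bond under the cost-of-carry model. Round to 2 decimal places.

PV(coupons) I = 1.41·e^(−0.0622·1/12)
I = 1.4027
F = (S − I)·e^(rT) = (108.74 − 1.4027) · e^(0.0622·9/12)
= 107.3373 · e^0.046650 = 107.3373 × 1.047755 = CHF 112.46

CHF 112.46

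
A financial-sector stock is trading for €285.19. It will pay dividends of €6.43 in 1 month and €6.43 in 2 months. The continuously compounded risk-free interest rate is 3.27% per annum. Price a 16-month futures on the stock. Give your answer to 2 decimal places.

PV(dividends) I = 6.43·e^(−0.0327·1/12) + 6.43·e^(−0.0327·2/12)
I = 6.4125 + 6.3951 = 12.8076
F = (S − I)·e^(rT) = (285.19 − 12.8076) · e^(0.0327·16/12)
= 272.3824 · e^0.043600 = 272.3824 × 1.044564 = €284.52

€284.52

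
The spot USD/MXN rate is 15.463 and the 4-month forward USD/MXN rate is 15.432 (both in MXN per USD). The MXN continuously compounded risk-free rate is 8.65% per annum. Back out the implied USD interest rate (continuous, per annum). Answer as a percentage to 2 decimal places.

9.25%

F = S·e^((r_MXN − r_USD)T) ⇒ r_USD = r_MXN − ln(F/S)/T
ln(15.432/15.463) = -0.002007; /(4/12) = -0.006021
r_USD = 0.0865 + 0.006021 = 0.092521
r_USD = 9.25%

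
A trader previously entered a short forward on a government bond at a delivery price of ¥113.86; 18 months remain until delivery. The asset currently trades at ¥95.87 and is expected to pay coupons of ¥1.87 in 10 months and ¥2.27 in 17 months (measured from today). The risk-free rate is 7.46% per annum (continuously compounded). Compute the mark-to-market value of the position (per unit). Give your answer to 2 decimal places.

¥9.74

PV(remaining coupons) I = 1.87·e^(−0.0746·10/12) + 2.27·e^(−0.0746·17/12) = 3.7996
Current forward F = (S − I)·e^(rT) = (95.87 − 3.7996)·e^(0.0746·18/12) = 92.0704 × 1.118401 = 102.9716
Value (long) = (F − K)·e^(−rT) = (102.9716 − 113.86) × 0.894134 = -9.7357
Short position value = −(long value) = ¥9.74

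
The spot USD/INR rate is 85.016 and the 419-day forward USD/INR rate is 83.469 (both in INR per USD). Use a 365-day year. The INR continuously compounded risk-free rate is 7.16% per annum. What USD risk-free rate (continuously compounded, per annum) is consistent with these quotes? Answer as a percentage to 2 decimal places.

F = S·e^((r_INR − r_USD)T) ⇒ r_USD = r_INR − ln(F/S)/T
ln(83.469/85.016) = -0.018364; /(419/365) = -0.015997
r_USD = 0.0716 + 0.015997 = 0.087597
r_USD = 8.76%

8.76%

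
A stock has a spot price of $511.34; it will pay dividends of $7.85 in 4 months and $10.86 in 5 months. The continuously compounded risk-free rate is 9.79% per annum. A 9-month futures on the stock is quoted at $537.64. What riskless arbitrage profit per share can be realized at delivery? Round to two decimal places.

$6.74 per share

PV(dividends) I = 7.85·e^(−0.0979·4/12) + 10.86·e^(−0.0979·5/12) = 18.0239
Fair futures F* = (S − I)·e^(rT) = (511.34 − 18.0239)·e^0.073425 = 493.3161 × 1.076188 = 530.9009
Market $537.64 > fair 530.9009: forward overpriced → cash-and-carry (borrow at r, buy the stock and collect the dividends, short the forward).
Profit at T = |F_mkt − F*| = |537.64 − 530.9009| = $6.74 per share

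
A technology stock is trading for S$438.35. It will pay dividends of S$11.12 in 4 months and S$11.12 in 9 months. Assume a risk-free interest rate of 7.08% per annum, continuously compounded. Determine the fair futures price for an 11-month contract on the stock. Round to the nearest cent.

S$444.90

PV(dividends) I = 11.12·e^(−0.0708·4/12) + 11.12·e^(−0.0708·9/12)
I = 10.8606 + 10.5449 = 21.4055
F = (S − I)·e^(rT) = (438.35 − 21.4055) · e^(0.0708·11/12)
= 416.9445 · e^0.064900 = 416.9445 × 1.067052 = S$444.90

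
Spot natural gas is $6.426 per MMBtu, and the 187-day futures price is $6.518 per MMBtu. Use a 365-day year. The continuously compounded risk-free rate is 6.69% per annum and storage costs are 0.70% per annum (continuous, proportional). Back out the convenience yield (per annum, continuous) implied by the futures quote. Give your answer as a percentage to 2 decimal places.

4.62%

F = S·e^((r+u−y)T) ⇒ (r+u−y) = ln(F/S)/T
ln(6.518/6.426) = 0.014215; /T ⇒ 0.027746
y = r + u − ln(F/S)/T = 0.0669 + 0.0070 − 0.027746 = 0.046154
y = 4.62%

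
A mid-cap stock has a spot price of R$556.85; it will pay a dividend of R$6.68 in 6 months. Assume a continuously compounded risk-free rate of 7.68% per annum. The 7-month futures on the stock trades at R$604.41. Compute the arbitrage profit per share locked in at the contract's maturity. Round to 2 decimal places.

PV(dividends) I = 6.68·e^(−0.0768·6/12) = 6.4284
Fair futures F* = (S − I)·e^(rT) = (556.85 − 6.4284)·e^0.044800 = 550.4216 × 1.045819 = 575.6414
Market R$604.41 > fair 575.6414: forward overpriced → cash-and-carry (borrow at r, buy the stock and collect the dividends, short the forward).
Profit at T = |F_mkt − F*| = |604.41 − 575.6414| = R$28.77 per share

R$28.77 per share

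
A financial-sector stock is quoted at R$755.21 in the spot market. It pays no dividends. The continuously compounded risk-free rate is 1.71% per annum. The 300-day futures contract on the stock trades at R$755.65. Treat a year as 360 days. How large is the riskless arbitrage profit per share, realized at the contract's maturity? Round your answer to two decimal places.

R$10.40 per share

Fair futures: F* = S·e^(carry·T), with carry = r = 0.0171
F* = 755.21 · e^(0.0171 × 300/360) = 755.21 · e^0.014250 = 755.21 × 1.014352 = R$766.0488
Market R$755.65 < fair R$766.0488: forward underpriced → reverse cash-and-carry (short spot, go long the forward).
At maturity, profit = |F_mkt − F*| = |755.65 − 766.0488| = R$10.40 per share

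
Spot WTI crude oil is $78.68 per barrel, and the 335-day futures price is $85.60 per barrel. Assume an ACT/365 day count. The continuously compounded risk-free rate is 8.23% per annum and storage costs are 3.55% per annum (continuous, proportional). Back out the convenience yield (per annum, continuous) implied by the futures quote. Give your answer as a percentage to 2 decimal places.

2.60%

F = S·e^((r+u−y)T) ⇒ (r+u−y) = ln(F/S)/T
ln(85.60/78.68) = 0.084296; /T ⇒ 0.091845
y = r + u − ln(F/S)/T = 0.0823 + 0.0355 − 0.091845 = 0.025955
y = 2.60%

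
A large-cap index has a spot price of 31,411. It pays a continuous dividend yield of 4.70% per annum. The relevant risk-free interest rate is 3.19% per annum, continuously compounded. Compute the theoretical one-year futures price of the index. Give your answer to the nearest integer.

F = S·e^((r − q)T) = 31411 · e^((0.0319 − 0.0470) × 12/12)
= 31411 · e^-0.015100 = 31411 × 0.985013
F = 30,940

30,940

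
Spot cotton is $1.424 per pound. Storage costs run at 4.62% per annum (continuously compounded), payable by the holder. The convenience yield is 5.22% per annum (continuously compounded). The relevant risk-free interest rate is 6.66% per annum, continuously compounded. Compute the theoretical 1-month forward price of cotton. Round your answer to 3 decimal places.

Net carry = r + u − y = 0.0666 + 0.0462 − 0.0522 = 0.0606
F = S·e^((r+u−y)T) = 1.424 · e^(0.0606 × 1/12) = 1.424 · e^0.005050
= 1.424 × 1.005063 = $1.431 per pound

$1.431 per pound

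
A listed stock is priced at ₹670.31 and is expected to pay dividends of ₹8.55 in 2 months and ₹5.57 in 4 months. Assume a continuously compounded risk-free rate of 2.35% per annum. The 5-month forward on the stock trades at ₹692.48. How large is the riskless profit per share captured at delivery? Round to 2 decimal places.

PV(dividends) I = 8.55·e^(−0.0235·2/12) + 5.57·e^(−0.0235·4/12) = 14.0431
Fair forward F* = (S − I)·e^(rT) = (670.31 − 14.0431)·e^0.009792 = 656.2669 × 1.009840 = 662.7246
Market ₹692.48 > fair 662.7246: forward overpriced → cash-and-carry (borrow at r, buy the stock and collect the dividends, short the forward).
Profit at T = |F_mkt − F*| = |692.48 − 662.7246| = ₹29.76 per share

₹29.76 per share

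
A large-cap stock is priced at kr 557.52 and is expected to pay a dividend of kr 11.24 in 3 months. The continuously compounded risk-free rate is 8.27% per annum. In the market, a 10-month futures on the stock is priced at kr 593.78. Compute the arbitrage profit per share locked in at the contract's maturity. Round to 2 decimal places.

PV(dividends) I = 11.24·e^(−0.0827·3/12) = 11.0100
Fair futures F* = (S − I)·e^(rT) = (557.52 − 11.0100)·e^0.068917 = 546.5100 × 1.071347 = 585.5018
Market kr 593.78 > fair 585.5018: forward overpriced → cash-and-carry (borrow at r, buy the stock and collect the dividends, short the forward).
Profit at T = |F_mkt − F*| = |593.78 − 585.5018| = kr 8.28 per share

kr 8.28 per share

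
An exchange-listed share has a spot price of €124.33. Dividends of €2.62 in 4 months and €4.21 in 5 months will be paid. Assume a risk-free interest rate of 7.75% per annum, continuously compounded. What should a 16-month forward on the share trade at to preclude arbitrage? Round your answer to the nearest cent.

PV(dividends) I = 2.62·e^(−0.0775·4/12) + 4.21·e^(−0.0775·5/12)
I = 2.5532 + 4.0762 = 6.6294
F = (S − I)·e^(rT) = (124.33 − 6.6294) · e^(0.0775·16/12)
= 117.7006 · e^0.103333 = 117.7006 × 1.108861 = €130.51

€130.51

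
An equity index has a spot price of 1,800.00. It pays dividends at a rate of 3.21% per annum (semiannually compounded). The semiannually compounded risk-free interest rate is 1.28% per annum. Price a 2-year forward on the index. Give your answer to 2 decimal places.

1,732.59

F = S · (1+r/2)^(2T) / (1+q/2)^(2T)
= 1800.00 × 1.02584681 / 1.06576222 = 1800.00 × 0.96254755
F = 1,732.59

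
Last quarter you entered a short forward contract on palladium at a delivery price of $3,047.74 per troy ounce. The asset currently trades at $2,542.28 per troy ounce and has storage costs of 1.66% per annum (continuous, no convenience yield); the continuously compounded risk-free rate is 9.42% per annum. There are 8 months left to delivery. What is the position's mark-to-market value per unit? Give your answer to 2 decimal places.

$291.66 per troy ounce

Current fair forward for the remaining 8 months: F = S·e^((r + u)·T), (r + u) = 0.0942 + 0.0166 = 0.1108
F = 2542.28 · e^(0.1108 × 8/12) = 2542.28 × 1.07666324 = 2737.1794
Value of long forward = (F − K)·e^(−rT) = (2737.1794 − 3047.74) · e^(−0.0942·8/12)
= -310.5606 × 0.93913128 = -291.66
Short position value = −(long value) = $291.66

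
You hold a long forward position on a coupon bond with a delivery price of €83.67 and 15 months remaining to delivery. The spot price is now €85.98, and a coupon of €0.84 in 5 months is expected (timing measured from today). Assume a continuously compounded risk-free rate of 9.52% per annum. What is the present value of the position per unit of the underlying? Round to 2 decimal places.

€10.89

PV(remaining coupons) I = 0.84·e^(−0.0952·5/12) = 0.8073
Current forward F = (S − I)·e^(rT) = (85.98 − 0.8073)·e^(0.0952·15/12) = 85.1727 × 1.126370 = 95.9360
Value (long) = (F − K)·e^(−rT) = (95.9360 − 83.67) × 0.887808 = 10.8899
Value = €10.89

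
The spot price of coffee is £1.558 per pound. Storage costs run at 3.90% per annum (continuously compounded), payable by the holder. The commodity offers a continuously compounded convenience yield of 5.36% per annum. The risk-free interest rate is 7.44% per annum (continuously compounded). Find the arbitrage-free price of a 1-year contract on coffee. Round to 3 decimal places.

£1.654 per pound

Net carry = r + u − y = 0.0744 + 0.0390 − 0.0536 = 0.0598
F = S·e^((r+u−y)T) = 1.558 · e^(0.0598 × 1) = 1.558 · e^0.059800
= 1.558 × 1.061624 = £1.654 per pound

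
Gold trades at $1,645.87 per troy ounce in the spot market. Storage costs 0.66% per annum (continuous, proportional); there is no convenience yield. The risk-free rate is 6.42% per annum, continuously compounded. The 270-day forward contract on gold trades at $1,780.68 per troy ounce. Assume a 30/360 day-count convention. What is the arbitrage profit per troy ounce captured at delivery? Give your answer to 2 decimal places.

$45.05 per troy ounce

Fair forward: F* = S·e^(carry·T), with carry = (r + u) = 0.0642 + 0.0066 = 0.0708
F* = 1645.87 · e^(0.0708 × 270/360) = 1645.87 · e^0.05310000 = 1645.87 × 1.05453509 = $1735.6277
Market $1780.68 > fair $1735.6277: forward overpriced → cash-and-carry (buy spot, short the forward).
At maturity, profit = |F_mkt − F*| = |1780.68 − 1735.6277| = $45.05 per troy ounce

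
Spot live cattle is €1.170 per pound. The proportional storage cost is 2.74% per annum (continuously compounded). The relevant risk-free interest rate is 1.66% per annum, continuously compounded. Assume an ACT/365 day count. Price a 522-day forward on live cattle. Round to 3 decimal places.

€1.246 per pound

Net carry = r + u − y = 0.0166 + 0.0274 − 0.0000 = 0.0440
F = S·e^((r+u−y)T) = 1.170 · e^(0.0440 × 522/365) = 1.170 · e^0.062926
= 1.170 × 1.064948 = €1.246 per pound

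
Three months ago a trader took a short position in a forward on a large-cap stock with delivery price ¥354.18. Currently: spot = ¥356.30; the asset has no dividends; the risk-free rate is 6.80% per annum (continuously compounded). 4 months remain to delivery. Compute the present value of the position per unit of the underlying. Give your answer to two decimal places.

Current fair forward for the remaining 4 months: F = S·e^(r·T), r = 0.0680
F = 356.30 · e^(0.0680 × 4/12) = 356.30 × 1.022926 = 364.4685
Value of long forward = (F − K)·e^(−rT) = (364.4685 − 354.18) · e^(−0.0680·4/12)
= 10.2885 × 0.977588 = 10.06
Short position value = −(long value) = -¥10.06

-¥10.06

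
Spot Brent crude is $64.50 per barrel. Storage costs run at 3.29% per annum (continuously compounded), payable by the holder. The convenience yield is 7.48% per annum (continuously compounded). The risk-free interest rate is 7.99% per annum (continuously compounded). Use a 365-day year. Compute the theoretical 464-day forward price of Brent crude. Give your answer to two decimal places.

$67.69 per barrel

Net carry = r + u − y = 0.0799 + 0.0329 − 0.0748 = 0.0380
F = S·e^((r+u−y)T) = 64.50 · e^(0.0380 × 464/365) = 64.50 · e^0.048307
= 64.50 × 1.049493 = $67.69 per barrel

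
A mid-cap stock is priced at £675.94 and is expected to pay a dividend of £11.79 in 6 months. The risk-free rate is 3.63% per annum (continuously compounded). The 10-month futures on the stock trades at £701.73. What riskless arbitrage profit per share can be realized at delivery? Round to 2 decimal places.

£16.96 per share

PV(dividends) I = 11.79·e^(−0.0363·6/12) = 11.5779
Fair futures F* = (S − I)·e^(rT) = (675.94 − 11.5779)·e^0.030250 = 664.3621 × 1.030712 = 684.7660
Market £701.73 > fair 684.7660: forward overpriced → cash-and-carry (borrow at r, buy the stock and collect the dividends, short the forward).
Profit at T = |F_mkt − F*| = |701.73 − 684.7660| = £16.96 per share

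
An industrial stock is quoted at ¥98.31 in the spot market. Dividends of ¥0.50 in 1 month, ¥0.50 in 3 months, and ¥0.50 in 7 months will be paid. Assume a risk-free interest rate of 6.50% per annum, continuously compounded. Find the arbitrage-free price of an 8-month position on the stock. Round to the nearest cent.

¥101.13

PV(dividends) I = 0.50·e^(−0.0650·1/12) + 0.50·e^(−0.0650·3/12) + 0.50·e^(−0.0650·7/12)
I = 0.4973 + 0.4919 + 0.4814 = 1.4706
F = (S − I)·e^(rT) = (98.31 − 1.4706) · e^(0.0650·8/12)
= 96.8394 · e^0.043333 = 96.8394 × 1.044286 = ¥101.13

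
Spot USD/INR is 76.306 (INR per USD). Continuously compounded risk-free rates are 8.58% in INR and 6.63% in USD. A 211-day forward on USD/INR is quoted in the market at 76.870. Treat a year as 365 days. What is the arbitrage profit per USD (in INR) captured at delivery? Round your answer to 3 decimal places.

0.301 per USD (in INR)

Fair forward: F* = S·e^(carry·T), with carry = (r_INR − r_USD) = 0.0858 − 0.0663 = 0.0195
F* = 76.306 · e^(0.0195 × 211/365) = 76.306 · e^0.011273 = 76.306 × 1.011337 = 77.1711
Market 76.870 < fair 77.1711: forward underpriced → reverse cash-and-carry (short spot, go long the forward).
At maturity, profit = |F_mkt − F*| = |76.870 − 77.1711| = 0.301 per USD (in INR)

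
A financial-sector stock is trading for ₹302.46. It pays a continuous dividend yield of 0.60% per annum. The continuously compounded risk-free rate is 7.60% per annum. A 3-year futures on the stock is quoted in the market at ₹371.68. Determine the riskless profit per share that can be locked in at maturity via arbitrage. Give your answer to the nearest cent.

Fair futures: F* = S·e^(carry·T), with carry = (r − q) = 0.0760 − 0.0060 = 0.0700
F* = 302.46 · e^(0.0700 × 3) = 302.46 · e^0.210000 = 302.46 × 1.233678 = ₹373.1382
Market ₹371.68 < fair ₹373.1382: forward underpriced → reverse cash-and-carry (short spot, go long the forward).
At maturity, profit = |F_mkt − F*| = |371.68 − 373.1382| = ₹1.46 per share

₹1.46 per share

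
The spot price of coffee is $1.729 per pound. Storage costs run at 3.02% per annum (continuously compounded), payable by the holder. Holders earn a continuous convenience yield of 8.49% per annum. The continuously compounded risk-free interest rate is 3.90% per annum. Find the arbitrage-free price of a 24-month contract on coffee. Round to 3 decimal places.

$1.676 per pound

Net carry = r + u − y = 0.0390 + 0.0302 − 0.0849 = -0.0157
F = S·e^((r+u−y)T) = 1.729 · e^(-0.0157 × 24/12) = 1.729 · e^-0.031400
= 1.729 × 0.969088 = $1.676 per pound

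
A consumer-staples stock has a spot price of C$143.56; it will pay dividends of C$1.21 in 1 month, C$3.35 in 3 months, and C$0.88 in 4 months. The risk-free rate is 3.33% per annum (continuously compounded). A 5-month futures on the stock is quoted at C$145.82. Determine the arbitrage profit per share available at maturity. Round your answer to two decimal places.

PV(dividends) I = 1.21·e^(−0.0333·1/12) + 3.35·e^(−0.0333·3/12) + 0.88·e^(−0.0333·4/12) = 5.3992
Fair futures F* = (S − I)·e^(rT) = (143.56 − 5.3992)·e^0.013875 = 138.1608 × 1.013972 = 140.0912
Market C$145.82 > fair 140.0912: forward overpriced → cash-and-carry (borrow at r, buy the stock and collect the dividends, short the forward).
Profit at T = |F_mkt − F*| = |145.82 − 140.0912| = C$5.73 per share

C$5.73 per share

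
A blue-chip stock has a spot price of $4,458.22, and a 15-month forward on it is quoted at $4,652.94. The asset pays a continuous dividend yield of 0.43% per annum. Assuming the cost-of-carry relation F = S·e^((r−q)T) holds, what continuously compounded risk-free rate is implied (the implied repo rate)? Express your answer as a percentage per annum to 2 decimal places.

From F = S·e^((r−q)T): (r − q) = ln(F/S)/T
ln(4652.94/4458.22) = ln(1.043677) = 0.042750
(r − q) = 0.042750 / (15/12) = 0.034200
r = ln(F/S)/T + q = 0.034200 + 0.0043 = 0.038500
r = 3.85%

3.85%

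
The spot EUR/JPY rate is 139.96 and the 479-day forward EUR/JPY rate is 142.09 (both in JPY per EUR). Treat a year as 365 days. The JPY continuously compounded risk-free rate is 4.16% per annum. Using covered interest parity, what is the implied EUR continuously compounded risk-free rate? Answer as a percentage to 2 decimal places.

3.01%

F = S·e^((r_JPY − r_EUR)T) ⇒ r_EUR = r_JPY − ln(F/S)/T
ln(142.09/139.96) = 0.015104; /(479/365) = 0.011509
r_EUR = 0.0416 − 0.011509 = 0.030091
r_EUR = 3.01%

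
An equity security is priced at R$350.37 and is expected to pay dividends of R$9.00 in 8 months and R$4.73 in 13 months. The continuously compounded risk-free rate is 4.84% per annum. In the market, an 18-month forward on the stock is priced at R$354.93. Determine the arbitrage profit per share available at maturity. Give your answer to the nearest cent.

R$7.63 per share

PV(dividends) I = 9.00·e^(−0.0484·8/12) + 4.73·e^(−0.0484·13/12) = 13.2026
Fair forward F* = (S − I)·e^(rT) = (350.37 − 13.2026)·e^0.072600 = 337.1674 × 1.075300 = 362.5561
Market R$354.93 < fair 362.5561: forward underpriced → reverse cash-and-carry (short the stock, invest proceeds at r, pay the dividends, go long the forward).
Profit at T = |F_mkt − F*| = |354.93 − 362.5561| = R$7.63 per share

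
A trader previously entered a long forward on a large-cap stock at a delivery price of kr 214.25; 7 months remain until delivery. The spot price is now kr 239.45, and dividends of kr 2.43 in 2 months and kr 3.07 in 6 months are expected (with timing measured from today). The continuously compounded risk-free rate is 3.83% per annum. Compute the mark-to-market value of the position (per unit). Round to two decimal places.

PV(remaining dividends) I = 2.43·e^(−0.0383·2/12) + 3.07·e^(−0.0383·6/12) = 5.4263
Current forward F = (S − I)·e^(rT) = (239.45 − 5.4263)·e^(0.0383·7/12) = 234.0237 × 1.022593 = 239.3110
Value (long) = (F − K)·e^(−rT) = (239.3110 − 214.25) × 0.977906 = 24.5073
Value = kr 24.51

kr 24.51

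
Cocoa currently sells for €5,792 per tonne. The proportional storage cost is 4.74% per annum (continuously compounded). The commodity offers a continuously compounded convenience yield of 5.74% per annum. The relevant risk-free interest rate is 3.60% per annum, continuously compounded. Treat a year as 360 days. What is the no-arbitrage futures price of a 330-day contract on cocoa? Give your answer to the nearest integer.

€5,932 per tonne

Net carry = r + u − y = 0.0360 + 0.0474 − 0.0574 = 0.0260
F = S·e^((r+u−y)T) = 5792 · e^(0.0260 × 330/360) = 5792 · e^0.023833
= 5792 × 1.024119 = €5,932 per tonne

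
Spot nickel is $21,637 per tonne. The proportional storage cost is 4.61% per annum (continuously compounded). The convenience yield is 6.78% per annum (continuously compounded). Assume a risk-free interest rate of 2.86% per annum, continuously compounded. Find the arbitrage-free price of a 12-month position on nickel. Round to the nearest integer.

Net carry = r + u − y = 0.0286 + 0.0461 − 0.0678 = 0.0069
F = S·e^((r+u−y)T) = 21637 · e^(0.0069 × 12/12) = 21637 · e^0.006900
= 21637 × 1.006924 = $21,787 per tonne

$21,787 per tonne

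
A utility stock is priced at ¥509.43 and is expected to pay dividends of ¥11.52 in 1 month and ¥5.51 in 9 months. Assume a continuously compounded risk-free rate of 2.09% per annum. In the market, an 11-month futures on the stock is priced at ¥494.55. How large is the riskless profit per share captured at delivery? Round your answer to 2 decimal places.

PV(dividends) I = 11.52·e^(−0.0209·1/12) + 5.51·e^(−0.0209·9/12) = 16.9243
Fair futures F* = (S − I)·e^(rT) = (509.43 − 16.9243)·e^0.019158 = 492.5057 × 1.019343 = 502.0322
Market ¥494.55 < fair 502.0322: forward underpriced → reverse cash-and-carry (short the stock, invest proceeds at r, pay the dividends, go long the forward).
Profit at T = |F_mkt − F*| = |494.55 − 502.0322| = ¥7.48 per share

¥7.48 per share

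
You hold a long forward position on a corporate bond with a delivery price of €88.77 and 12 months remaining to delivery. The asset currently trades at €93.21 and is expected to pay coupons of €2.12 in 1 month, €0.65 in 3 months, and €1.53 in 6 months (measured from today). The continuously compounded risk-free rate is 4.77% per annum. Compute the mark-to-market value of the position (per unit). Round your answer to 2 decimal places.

PV(remaining coupons) I = 2.12·e^(−0.0477·1/12) + 0.65·e^(−0.0477·3/12) + 1.53·e^(−0.0477·6/12) = 4.2478
Current forward F = (S − I)·e^(rT) = (93.21 − 4.2478)·e^(0.0477·12/12) = 88.9622 × 1.048856 = 93.3085
Value (long) = (F − K)·e^(−rT) = (93.3085 − 88.77) × 0.953420 = 4.3271
Value = €4.33

€4.33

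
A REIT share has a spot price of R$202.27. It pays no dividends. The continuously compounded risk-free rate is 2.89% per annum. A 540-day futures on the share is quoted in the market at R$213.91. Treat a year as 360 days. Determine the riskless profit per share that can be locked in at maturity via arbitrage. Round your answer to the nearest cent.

Fair futures: F* = S·e^(carry·T), with carry = r = 0.0289
F* = 202.27 · e^(0.0289 × 540/360) = 202.27 · e^0.043350 = 202.27 × 1.044303 = R$211.2312
Market R$213.91 > fair R$211.2312: forward overpriced → cash-and-carry (buy spot, short the forward).
At maturity, profit = |F_mkt − F*| = |213.91 − 211.2312| = R$2.68 per share

R$2.68 per share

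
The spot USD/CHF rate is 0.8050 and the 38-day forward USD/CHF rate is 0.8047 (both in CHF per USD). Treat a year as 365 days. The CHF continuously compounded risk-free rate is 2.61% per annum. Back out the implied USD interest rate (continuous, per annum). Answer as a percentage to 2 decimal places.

2.97%

F = S·e^((r_CHF − r_USD)T) ⇒ r_USD = r_CHF − ln(F/S)/T
ln(0.8047/0.8050) = -0.000373; /(38/365) = -0.003583
r_USD = 0.0261 + 0.003583 = 0.029683
r_USD = 2.97%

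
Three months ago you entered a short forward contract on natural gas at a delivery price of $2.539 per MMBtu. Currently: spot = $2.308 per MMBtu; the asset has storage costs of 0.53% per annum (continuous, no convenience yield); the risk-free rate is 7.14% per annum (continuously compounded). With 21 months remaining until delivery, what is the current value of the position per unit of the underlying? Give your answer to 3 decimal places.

Current fair forward for the remaining 21 months: F = S·e^((r + u)·T), (r + u) = 0.0714 + 0.0053 = 0.0767
F = 2.308 · e^(0.0767 × 21/12) = 2.308 × 1.143650 = 2.6395
Value of long forward = (F − K)·e^(−rT) = (2.6395 − 2.539) · e^(−0.0714·21/12)
= 0.1005 × 0.882541 = 0.089
Short position value = −(long value) = -$0.089

-$0.089 per MMBtu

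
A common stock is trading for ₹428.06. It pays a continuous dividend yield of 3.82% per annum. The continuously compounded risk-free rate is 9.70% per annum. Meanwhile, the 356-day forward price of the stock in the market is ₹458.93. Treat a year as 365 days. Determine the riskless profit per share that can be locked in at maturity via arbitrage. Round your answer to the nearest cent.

Fair forward: F* = S·e^(carry·T), with carry = (r − q) = 0.0970 − 0.0382 = 0.0588
F* = 428.06 · e^(0.0588 × 356/365) = 428.06 · e^0.057350 = 428.06 × 1.059026 = ₹453.3267
Market ₹458.93 > fair ₹453.3267: forward overpriced → cash-and-carry (buy spot, short the forward).
At maturity, profit = |F_mkt − F*| = |458.93 − 453.3267| = ₹5.60 per share

₹5.60 per share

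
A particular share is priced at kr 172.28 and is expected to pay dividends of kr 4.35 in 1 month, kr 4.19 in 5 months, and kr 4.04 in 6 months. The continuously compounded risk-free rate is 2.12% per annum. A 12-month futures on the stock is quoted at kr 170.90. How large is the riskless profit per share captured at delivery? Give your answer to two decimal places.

kr 7.69 per share

PV(dividends) I = 4.35·e^(−0.0212·1/12) + 4.19·e^(−0.0212·5/12) + 4.04·e^(−0.0212·6/12) = 12.4929
Fair futures F* = (S − I)·e^(rT) = (172.28 − 12.4929)·e^0.021200 = 159.7871 × 1.021426 = 163.2107
Market kr 170.90 > fair 163.2107: forward overpriced → cash-and-carry (borrow at r, buy the stock and collect the dividends, short the forward).
Profit at T = |F_mkt − F*| = |170.90 − 163.2107| = kr 7.69 per share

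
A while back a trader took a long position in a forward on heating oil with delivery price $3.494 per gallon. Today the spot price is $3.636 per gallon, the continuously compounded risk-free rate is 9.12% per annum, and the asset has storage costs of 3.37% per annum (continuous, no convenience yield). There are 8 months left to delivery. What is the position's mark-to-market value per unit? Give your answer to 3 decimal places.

$0.431 per gallon

Current fair forward for the remaining 8 months: F = S·e^((r + u)·T), (r + u) = 0.0912 + 0.0337 = 0.1249
F = 3.636 · e^(0.1249 × 8/12) = 3.636 × 1.086832 = 3.9517
Value of long forward = (F − K)·e^(−rT) = (3.9517 − 3.494) · e^(−0.0912·8/12)
= 0.4577 × 0.941011 = 0.431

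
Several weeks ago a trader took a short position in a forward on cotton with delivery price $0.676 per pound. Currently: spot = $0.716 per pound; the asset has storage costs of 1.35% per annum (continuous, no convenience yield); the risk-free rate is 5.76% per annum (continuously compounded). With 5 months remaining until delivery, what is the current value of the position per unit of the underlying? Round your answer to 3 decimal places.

Current fair forward for the remaining 5 months: F = S·e^((r + u)·T), (r + u) = 0.0576 + 0.0135 = 0.0711
F = 0.716 · e^(0.0711 × 5/12) = 0.716 × 1.030068 = 0.7375
Value of long forward = (F − K)·e^(−rT) = (0.7375 − 0.676) · e^(−0.0576·5/12)
= 0.0615 × 0.976286 = 0.060
Short position value = −(long value) = -$0.060

-$0.060 per pound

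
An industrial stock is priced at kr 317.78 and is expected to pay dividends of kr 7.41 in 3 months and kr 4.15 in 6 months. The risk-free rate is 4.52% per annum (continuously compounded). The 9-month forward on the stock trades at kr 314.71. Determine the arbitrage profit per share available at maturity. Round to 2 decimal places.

PV(dividends) I = 7.41·e^(−0.0452·3/12) + 4.15·e^(−0.0452·6/12) = 11.3840
Fair forward F* = (S − I)·e^(rT) = (317.78 − 11.3840)·e^0.033900 = 306.3960 × 1.034481 = 316.9608
Market kr 314.71 < fair 316.9608: forward underpriced → reverse cash-and-carry (short the stock, invest proceeds at r, pay the dividends, go long the forward).
Profit at T = |F_mkt − F*| = |314.71 − 316.9608| = kr 2.25 per share

kr 2.25 per share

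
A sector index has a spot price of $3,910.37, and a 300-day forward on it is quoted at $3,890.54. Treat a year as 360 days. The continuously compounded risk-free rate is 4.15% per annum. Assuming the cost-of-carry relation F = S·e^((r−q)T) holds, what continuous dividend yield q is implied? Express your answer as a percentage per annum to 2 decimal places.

From F = S·e^((r−q)T): (r − q) = ln(F/S)/T
ln(3890.54/3910.37) = ln(0.994929) = -0.005084
(r − q) = -0.005084 / (300/360) = -0.006101
q = r − ln(F/S)/T = 0.0415 + 0.006101 = 0.047601
q = 4.76%

4.76%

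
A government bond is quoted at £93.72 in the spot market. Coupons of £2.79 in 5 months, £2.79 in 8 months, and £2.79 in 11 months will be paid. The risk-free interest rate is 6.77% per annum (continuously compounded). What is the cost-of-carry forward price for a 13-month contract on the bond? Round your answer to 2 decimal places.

£92.24

PV(coupons) I = 2.79·e^(−0.0677·5/12) + 2.79·e^(−0.0677·8/12) + 2.79·e^(−0.0677·11/12)
I = 2.7124 + 2.6669 + 2.6221 = 8.0014
F = (S − I)·e^(rT) = (93.72 − 8.0014) · e^(0.0677·13/12)
= 85.7186 · e^0.073342 = 85.7186 × 1.076098 = £92.24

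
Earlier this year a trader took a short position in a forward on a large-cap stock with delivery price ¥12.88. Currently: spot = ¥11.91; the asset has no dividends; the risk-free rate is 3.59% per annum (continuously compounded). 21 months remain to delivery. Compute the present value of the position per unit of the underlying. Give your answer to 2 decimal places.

Current fair forward for the remaining 21 months: F = S·e^(r·T), r = 0.0359
F = 11.91 · e^(0.0359 × 21/12) = 11.91 × 1.064840 = 12.6822
Value of long forward = (F − K)·e^(−rT) = (12.6822 − 12.88) · e^(−0.0359·21/12)
= -0.1978 × 0.939108 = -0.19
Short position value = −(long value) = ¥0.19

¥0.19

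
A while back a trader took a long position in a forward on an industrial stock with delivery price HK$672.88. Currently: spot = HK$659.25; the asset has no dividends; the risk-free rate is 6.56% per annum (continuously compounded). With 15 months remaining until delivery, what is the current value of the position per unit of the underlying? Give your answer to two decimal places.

HK$39.34

Current fair forward for the remaining 15 months: F = S·e^(r·T), r = 0.0656
F = 659.25 · e^(0.0656 × 15/12) = 659.25 × 1.085456 = 715.5869
Value of long forward = (F − K)·e^(−rT) = (715.5869 − 672.88) · e^(−0.0656·15/12)
= 42.7069 × 0.921272 = 39.34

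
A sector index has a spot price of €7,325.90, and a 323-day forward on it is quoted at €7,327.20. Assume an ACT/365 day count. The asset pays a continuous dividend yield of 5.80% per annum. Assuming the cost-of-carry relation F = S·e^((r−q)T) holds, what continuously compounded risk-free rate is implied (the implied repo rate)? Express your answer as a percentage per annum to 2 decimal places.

5.82%

From F = S·e^((r−q)T): (r − q) = ln(F/S)/T
ln(7327.20/7325.90) = ln(1.000177) = 0.000177
(r − q) = 0.000177 / (323/365) = 0.000200
r = ln(F/S)/T + q = 0.000200 + 0.0580 = 0.058200
r = 5.82%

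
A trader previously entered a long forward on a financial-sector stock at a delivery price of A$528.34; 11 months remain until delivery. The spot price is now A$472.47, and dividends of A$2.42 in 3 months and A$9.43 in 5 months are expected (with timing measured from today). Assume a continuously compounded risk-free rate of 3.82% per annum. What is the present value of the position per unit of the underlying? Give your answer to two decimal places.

PV(remaining dividends) I = 2.42·e^(−0.0382·3/12) + 9.43·e^(−0.0382·5/12) = 11.6781
Current forward F = (S − I)·e^(rT) = (472.47 − 11.6781)·e^(0.0382·11/12) = 460.7919 × 1.035637 = 477.2131
Value (long) = (F − K)·e^(−rT) = (477.2131 − 528.34) × 0.965589 = -49.3676
Value = -A$49.37

-A$49.37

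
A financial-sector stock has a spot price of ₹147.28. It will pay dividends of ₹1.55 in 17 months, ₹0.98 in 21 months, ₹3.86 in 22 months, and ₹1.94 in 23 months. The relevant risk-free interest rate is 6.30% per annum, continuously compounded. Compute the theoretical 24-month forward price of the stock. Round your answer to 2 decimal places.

PV(dividends) I = 1.55·e^(−0.0630·17/12) + 0.98·e^(−0.0630·21/12) + 3.86·e^(−0.0630·22/12) + 1.94·e^(−0.0630·23/12)
I = 1.4177 + 0.8777 + 3.4390 + 1.7193 = 7.4537
F = (S − I)·e^(rT) = (147.28 − 7.4537) · e^(0.0630·24/12)
= 139.8263 · e^0.126000 = 139.8263 × 1.134282 = ₹158.60

₹158.60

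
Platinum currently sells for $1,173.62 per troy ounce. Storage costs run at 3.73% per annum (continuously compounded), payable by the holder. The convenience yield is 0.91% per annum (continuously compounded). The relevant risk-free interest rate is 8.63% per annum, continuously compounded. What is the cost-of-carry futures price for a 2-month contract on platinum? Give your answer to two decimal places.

$1,196.23 per troy ounce

Net carry = r + u − y = 0.0863 + 0.0373 − 0.0091 = 0.1145
F = S·e^((r+u−y)T) = 1173.62 · e^(0.1145 × 2/12) = 1173.62 · e^0.01908333
= 1173.62 × 1.01926658 = $1,196.23 per troy ounce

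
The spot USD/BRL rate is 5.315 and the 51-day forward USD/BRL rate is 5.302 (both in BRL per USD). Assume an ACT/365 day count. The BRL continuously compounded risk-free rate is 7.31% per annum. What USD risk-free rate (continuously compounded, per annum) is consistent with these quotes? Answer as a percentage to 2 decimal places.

9.06%

F = S·e^((r_BRL − r_USD)T) ⇒ r_USD = r_BRL − ln(F/S)/T
ln(5.302/5.315) = -0.002449; /(51/365) = -0.017527
r_USD = 0.0731 + 0.017527 = 0.090627
r_USD = 9.06%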